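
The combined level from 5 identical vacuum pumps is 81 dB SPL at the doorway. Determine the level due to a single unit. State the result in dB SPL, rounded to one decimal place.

5 equal contributions raise the level by 10·log₁₀ 5 = 6.990 dB, so each unit alone gives 81 − 6.990.

74.0 dB SPL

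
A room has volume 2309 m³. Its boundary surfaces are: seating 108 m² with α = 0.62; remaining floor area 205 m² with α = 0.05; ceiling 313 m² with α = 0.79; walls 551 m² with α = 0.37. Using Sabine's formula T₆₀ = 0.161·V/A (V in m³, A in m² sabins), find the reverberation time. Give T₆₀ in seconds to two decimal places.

A = Σ Sᵢαᵢ = 108·0.62 + 205·0.05 + 313·0.79 + 551·0.37 = 528.35 m².
T₆₀ = 0.161·V/A = 0.161·2309/528.35 = 0.704 s.

0.70 s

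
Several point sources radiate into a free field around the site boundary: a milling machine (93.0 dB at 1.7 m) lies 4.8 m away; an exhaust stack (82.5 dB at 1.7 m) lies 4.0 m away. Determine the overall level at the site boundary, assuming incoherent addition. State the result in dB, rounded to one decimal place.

84.5 dB

Apply inverse-square spreading to bring every level to the receiver, then sum 10^(L/10).
milling machine: 93.0 − 20·log₁₀(4.8/1.7) = 93.0 − 9.02 = 83.98 dB.
exhaust stack: 82.5 − 20·log₁₀(4.0/1.7) = 82.5 − 7.43 = 75.07 dB.
Σ 10^(L/10) = 2.824e+08 → L_total = 10·log₁₀(2.824e+08) = 84.51 dB.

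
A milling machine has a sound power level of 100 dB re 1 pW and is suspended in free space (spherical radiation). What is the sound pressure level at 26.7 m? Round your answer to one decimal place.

Free-field spherical radiation: L_p = L_w − 10·log₁₀(4π·r²), r = 26.7 m.
4π·r² = 8958 m², 10·log₁₀ of that is 39.522 dB.
L_p = 100 − 39.522 = 60.48 dB.

60.5 dB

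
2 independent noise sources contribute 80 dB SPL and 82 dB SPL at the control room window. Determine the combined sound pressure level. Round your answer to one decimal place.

84.1 dB SPL

Incoherent sources combine by intensity addition: L_total = 10·log₁₀(Σ 10^(L_i/10)).
Σ 10^(L/10) = 10^(80/10) + 10^(82/10) = 2.585e+08.
L_total = 10·log₁₀(2.585e+08) = 84.12 dB SPL.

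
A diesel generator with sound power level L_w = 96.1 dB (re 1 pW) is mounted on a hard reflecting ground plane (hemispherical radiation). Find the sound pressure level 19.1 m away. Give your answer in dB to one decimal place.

62.5 dB

Free-field hemispherical radiation: L_p = L_w − 10·log₁₀(2π·r²), r = 19.1 m.
2π·r² = 2292 m², 10·log₁₀ of that is 33.602 dB.
L_p = 96.1 − 33.602 = 62.50 dB.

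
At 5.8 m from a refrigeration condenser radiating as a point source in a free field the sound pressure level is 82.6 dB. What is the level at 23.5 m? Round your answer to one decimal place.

Spherical spreading from a point source gives a 20·log₁₀(r₂/r₁) drop.
L₂ = 82.6 − 20·log₁₀(23.5/5.8) = 82.6 − 12.153 = 70.45 dB.

70.4 dB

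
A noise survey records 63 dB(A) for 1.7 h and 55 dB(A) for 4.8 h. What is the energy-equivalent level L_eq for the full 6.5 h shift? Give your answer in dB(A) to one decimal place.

58.8 dB(A)

The energy average is taken in the linear domain: L_eq = 10·log₁₀[(Σ tᵢ·10^(Lᵢ/10))/T], T = 6.5 h.
Σ tᵢ·10^(Lᵢ/10) = 1.7·10^(63/10) + 4.8·10^(55/10) = 4.910e+06.
L_eq = 10·log₁₀(4.910e+06/6.5) = 58.78 dB(A).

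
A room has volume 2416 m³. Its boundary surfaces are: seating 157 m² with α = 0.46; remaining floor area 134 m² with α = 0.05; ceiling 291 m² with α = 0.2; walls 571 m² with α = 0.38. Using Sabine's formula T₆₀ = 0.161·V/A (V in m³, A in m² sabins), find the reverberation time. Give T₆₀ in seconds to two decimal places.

Total absorption A = 157·0.46 + 134·0.05 + 291·0.2 + 571·0.38 = 354.10 m² sabins.
T₆₀ = 0.161·V/A = 0.161·2416/354.10 = 1.098 s.

1.10 s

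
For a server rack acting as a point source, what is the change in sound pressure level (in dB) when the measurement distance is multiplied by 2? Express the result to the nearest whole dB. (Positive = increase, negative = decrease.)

A point source loses 6 dB per doubling of distance; generally ΔL = −20·log₁₀(r₂/r₁).
ΔL = −20·log₁₀(2) = -6.02 dB.

-6 dB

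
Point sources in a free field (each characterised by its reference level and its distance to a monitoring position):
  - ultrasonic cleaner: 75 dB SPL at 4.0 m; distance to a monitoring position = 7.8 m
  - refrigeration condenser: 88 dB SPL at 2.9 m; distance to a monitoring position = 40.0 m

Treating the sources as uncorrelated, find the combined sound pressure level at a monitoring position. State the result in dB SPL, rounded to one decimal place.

Apply inverse-square spreading to bring every level to the receiver, then sum 10^(L/10).
ultrasonic cleaner: 75 − 20·log₁₀(7.8/4.0) = 75 − 5.80 = 69.20 dB SPL.
refrigeration condenser: 88 − 20·log₁₀(40.0/2.9) = 88 − 22.79 = 65.21 dB SPL.
Σ 10^(L/10) = 1.163e+07 → L_total = 10·log₁₀(1.163e+07) = 70.66 dB SPL.

70.7 dB SPL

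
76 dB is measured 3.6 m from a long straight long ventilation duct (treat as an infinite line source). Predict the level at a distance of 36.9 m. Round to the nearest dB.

66 dB

Cylindrical spreading from a line source gives a 10·log₁₀(r₂/r₁) drop.
L₂ = 76 − 10·log₁₀(36.9/3.6) = 76 − 10.107 = 65.89 dB.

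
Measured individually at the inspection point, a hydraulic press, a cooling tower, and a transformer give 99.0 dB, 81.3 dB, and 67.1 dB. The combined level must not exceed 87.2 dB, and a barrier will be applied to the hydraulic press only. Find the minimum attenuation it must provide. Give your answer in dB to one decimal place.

13.1 dB

Everything except the hydraulic press sums to 10^(81.3/10) + 10^(67.1/10) = 1.400e+08 in linear terms, 81.46 dB.
To meet 87.2 dB overall, the treated hydraulic press may contribute at most 10^(87.2/10) − 1.400e+08 = 3.848e+08, i.e. 85.85 dB.
Required insertion loss = 99.0 − 85.85 = 13.15 dB.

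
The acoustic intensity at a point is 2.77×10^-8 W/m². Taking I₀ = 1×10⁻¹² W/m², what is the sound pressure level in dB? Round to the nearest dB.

44 dB

L = 10·log₁₀(I/I₀) = 10·log₁₀(2.77×10^-8/10⁻¹²) = 10·log₁₀(2.77×10^4).
L = 10·(0.4425 + 4) = 44.42 dB.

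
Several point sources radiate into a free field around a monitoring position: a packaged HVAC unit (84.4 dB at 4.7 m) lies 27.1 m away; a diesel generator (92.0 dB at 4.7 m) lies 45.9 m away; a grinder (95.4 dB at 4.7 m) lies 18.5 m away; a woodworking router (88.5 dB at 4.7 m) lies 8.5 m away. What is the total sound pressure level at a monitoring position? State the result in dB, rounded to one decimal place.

86.7 dB

Propagate each source to the receiver with L = L_ref − 20·log₁₀(r/r_ref), then add intensities.
packaged HVAC unit: 84.4 − 20·log₁₀(27.1/4.7) = 84.4 − 15.22 = 69.18 dB.
diesel generator: 92.0 − 20·log₁₀(45.9/4.7) = 92.0 − 19.79 = 72.21 dB.
grinder: 95.4 − 20·log₁₀(18.5/4.7) = 95.4 − 11.90 = 83.50 dB.
woodworking router: 88.5 − 20·log₁₀(8.5/4.7) = 88.5 − 5.15 = 83.35 dB.
Σ 10^(L/10) = 4.651e+08 → L_total = 10·log₁₀(4.651e+08) = 86.68 dB.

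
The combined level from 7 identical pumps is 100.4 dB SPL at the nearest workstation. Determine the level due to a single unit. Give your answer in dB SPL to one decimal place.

For N identical incoherent sources L_total = L₁ + 10·log₁₀ N, so L₁ = 100.4 − 10·log₁₀(7) = 100.4 − 8.451.

91.9 dB SPL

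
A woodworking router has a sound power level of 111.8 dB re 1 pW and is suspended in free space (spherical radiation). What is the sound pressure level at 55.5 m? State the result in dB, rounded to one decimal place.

L_p = L_w − 10·log₁₀(4π·r²) with r = 55.5 m.
4π·r² = 3.871e+04 m², 10·log₁₀ of that is 45.878 dB.
L_p = 111.8 − 45.878 = 65.92 dB.

65.9 dB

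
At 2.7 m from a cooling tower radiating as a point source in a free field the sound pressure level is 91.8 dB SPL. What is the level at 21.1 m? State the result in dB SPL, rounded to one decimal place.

73.9 dB SPL

For a point source, L₂ = L₁ − 20·log₁₀(r₂/r₁).
L₂ = 91.8 − 20·log₁₀(21.1/2.7) = 91.8 − 17.858 = 73.94 dB SPL.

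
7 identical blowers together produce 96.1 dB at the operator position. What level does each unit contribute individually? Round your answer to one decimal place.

For N identical incoherent sources L_total = L₁ + 10·log₁₀ N, so L₁ = 96.1 − 10·log₁₀(7) = 96.1 − 8.451.

87.6 dB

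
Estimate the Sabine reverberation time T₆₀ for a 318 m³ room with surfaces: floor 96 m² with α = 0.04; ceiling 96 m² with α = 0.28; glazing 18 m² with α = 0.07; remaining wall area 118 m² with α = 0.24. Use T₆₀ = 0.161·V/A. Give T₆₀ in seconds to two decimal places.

A = Σ Sᵢαᵢ = 96·0.04 + 96·0.28 + 18·0.07 + 118·0.24 = 60.30 m².
T₆₀ = 0.161 × 318 / 60.30 = 0.849 s.

0.85 s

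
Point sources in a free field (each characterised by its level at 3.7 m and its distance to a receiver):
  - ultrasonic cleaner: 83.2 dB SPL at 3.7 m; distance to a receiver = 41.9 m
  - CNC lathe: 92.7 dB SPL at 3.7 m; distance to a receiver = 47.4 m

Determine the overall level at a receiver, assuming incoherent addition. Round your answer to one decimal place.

Propagate each source to the receiver with L = L_ref − 20·log₁₀(r/r_ref), then add intensities.
ultrasonic cleaner: 83.2 − 20·log₁₀(41.9/3.7) = 83.2 − 21.08 = 62.12 dB SPL.
CNC lathe: 92.7 − 20·log₁₀(47.4/3.7) = 92.7 − 22.15 = 70.55 dB SPL.
Σ 10^(L/10) = 1.298e+07 → L_total = 10·log₁₀(1.298e+07) = 71.13 dB SPL.

71.1 dB SPL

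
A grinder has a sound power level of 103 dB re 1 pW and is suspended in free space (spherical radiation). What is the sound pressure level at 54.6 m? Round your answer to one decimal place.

57.3 dB

Free-field spherical radiation: L_p = L_w − 10·log₁₀(4π·r²), r = 54.6 m.
4π·r² = 3.746e+04 m², 10·log₁₀ of that is 45.736 dB.
L_p = 103 − 45.736 = 57.26 dB.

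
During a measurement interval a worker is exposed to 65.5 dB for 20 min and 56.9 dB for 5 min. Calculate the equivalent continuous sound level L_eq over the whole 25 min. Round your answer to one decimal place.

64.7 dB

The energy average is taken in the linear domain: L_eq = 10·log₁₀[(Σ tᵢ·10^(Lᵢ/10))/T], T = 25 min.
Σ tᵢ·10^(Lᵢ/10) = 20·10^(65.5/10) + 5·10^(56.9/10) = 7.341e+07.
L_eq = 10·log₁₀(7.341e+07/25) = 64.68 dB.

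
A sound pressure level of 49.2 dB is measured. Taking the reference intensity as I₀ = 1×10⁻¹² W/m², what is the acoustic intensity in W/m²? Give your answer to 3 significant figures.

8.32e-08 W/m²

I = I₀·10^(L/10) = 10⁻¹² × 10^(49.2/10) = 10^(-7.080).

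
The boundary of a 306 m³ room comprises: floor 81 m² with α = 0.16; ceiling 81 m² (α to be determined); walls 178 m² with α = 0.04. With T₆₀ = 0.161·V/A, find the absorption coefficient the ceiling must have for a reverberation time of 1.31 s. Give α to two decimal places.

0.22

From T₆₀ = 0.161·V/A, the target T₆₀ = 1.31 s needs A = 0.161·306/1.31 = 37.61 m².
Absorption from the other surfaces = 81·0.16 + 178·0.04 = 20.08 m², so the ceiling must supply 17.53 m² over 81 m².
α = 17.53/81 = 0.216.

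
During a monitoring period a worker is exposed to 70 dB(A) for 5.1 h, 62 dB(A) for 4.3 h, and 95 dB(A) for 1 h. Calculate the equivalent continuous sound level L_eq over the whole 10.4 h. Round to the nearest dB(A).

The energy average is taken in the linear domain: L_eq = 10·log₁₀[(Σ tᵢ·10^(Lᵢ/10))/T], T = 10.4 h.
Σ tᵢ·10^(Lᵢ/10) = 5.1·10^(70/10) + 4.3·10^(62/10) + 1·10^(95/10) = 3.220e+09.
L_eq = 10·log₁₀(3.220e+09/10.4) = 84.91 dB(A).

85 dB(A)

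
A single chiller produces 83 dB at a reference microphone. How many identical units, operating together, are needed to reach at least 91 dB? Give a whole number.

The shortfall is 91 − 83 = 8.0 dB, and N units add 10·log₁₀ N, so need 10·log₁₀ N ≥ 8.0.
N ≥ 10^(8.0/10) = 6.310, so N = 7.

7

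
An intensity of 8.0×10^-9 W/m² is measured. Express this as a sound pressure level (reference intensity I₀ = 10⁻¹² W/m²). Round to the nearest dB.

I/I₀ = 8.0×10^-9/10⁻¹² = 8.0×10^3, and L = 10·log₁₀(I/I₀).
L = 10·(0.9031 + 3) = 39.03 dB.

39 dB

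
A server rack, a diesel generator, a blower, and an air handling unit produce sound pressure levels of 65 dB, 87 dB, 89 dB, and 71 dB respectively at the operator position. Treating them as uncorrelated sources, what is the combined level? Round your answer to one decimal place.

91.2 dB

For uncorrelated sources the intensities add, so convert each level to linear form, sum, and take 10·log₁₀ of the total.
Σ 10^(L/10) = 10^(65/10) + 10^(87/10) + 10^(89/10) + 10^(71/10) = 1.311e+09.
L_total = 10·log₁₀(1.311e+09) = 91.18 dB.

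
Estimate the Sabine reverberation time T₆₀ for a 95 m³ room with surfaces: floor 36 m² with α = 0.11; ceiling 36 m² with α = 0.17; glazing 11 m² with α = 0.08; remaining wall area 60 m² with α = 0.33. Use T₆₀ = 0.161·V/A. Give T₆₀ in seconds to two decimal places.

0.50 s

Summing Sᵢαᵢ: 36·0.11 + 36·0.17 + 11·0.08 + 60·0.33 = 30.76 m².
T₆₀ = 0.161·V/A = 0.161·95/30.76 = 0.497 s.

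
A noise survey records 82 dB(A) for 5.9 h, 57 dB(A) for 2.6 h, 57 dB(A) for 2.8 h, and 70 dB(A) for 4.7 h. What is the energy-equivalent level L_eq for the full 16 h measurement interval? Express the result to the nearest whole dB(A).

78 dB(A)

L_eq = 10·log₁₀[(1/T)·Σ tᵢ·10^(Lᵢ/10)] with T = 16 h.
Σ tᵢ·10^(Lᵢ/10) = 5.9·10^(82/10) + 2.6·10^(57/10) + 2.8·10^(57/10) + 4.7·10^(70/10) = 9.848e+08.
L_eq = 10·log₁₀(9.848e+08/16) = 77.89 dB(A).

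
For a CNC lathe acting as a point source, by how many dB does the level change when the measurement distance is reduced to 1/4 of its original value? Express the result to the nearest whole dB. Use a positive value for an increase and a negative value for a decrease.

A point source loses 6 dB per doubling of distance; generally ΔL = −20·log₁₀(r₂/r₁).
ΔL = −20·log₁₀(0.25) = +12.04 dB.

+12 dB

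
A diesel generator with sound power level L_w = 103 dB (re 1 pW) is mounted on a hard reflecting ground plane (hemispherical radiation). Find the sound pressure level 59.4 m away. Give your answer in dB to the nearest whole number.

L_p = L_w − 10·log₁₀(2π·r²) with r = 59.4 m.
2π·r² = 2.217e+04 m², 10·log₁₀ of that is 43.458 dB.
L_p = 103 − 43.458 = 59.54 dB.

60 dB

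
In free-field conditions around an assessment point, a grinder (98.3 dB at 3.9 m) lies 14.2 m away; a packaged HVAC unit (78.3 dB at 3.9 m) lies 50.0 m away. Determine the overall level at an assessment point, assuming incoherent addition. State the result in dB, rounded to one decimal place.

Apply inverse-square spreading to bring every level to the receiver, then sum 10^(L/10).
grinder: 98.3 − 20·log₁₀(14.2/3.9) = 98.3 − 11.22 = 87.08 dB.
packaged HVAC unit: 78.3 − 20·log₁₀(50.0/3.9) = 78.3 − 22.16 = 56.14 dB.
Σ 10^(L/10) = 5.104e+08 → L_total = 10·log₁₀(5.104e+08) = 87.08 dB.

87.1 dB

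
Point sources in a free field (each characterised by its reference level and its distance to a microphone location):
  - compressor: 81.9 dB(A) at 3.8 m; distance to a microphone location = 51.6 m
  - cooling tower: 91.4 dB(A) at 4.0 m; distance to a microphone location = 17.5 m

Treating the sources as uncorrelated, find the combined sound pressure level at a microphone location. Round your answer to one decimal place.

78.6 dB(A)

First find each source's level at the receiver (point-source: −20·log₁₀(r/r_ref)), then combine on an intensity basis.
compressor: 81.9 − 20·log₁₀(51.6/3.8) = 81.9 − 22.66 = 59.24 dB(A).
cooling tower: 91.4 − 20·log₁₀(17.5/4.0) = 91.4 − 12.82 = 78.58 dB(A).
Σ 10^(L/10) = 7.296e+07 → L_total = 10·log₁₀(7.296e+07) = 78.63 dB(A).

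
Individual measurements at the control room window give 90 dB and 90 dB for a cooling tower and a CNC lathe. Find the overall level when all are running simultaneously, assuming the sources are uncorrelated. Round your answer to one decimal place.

For uncorrelated sources the intensities add, so convert each level to linear form, sum, and take 10·log₁₀ of the total.
Σ 10^(L/10) = 10^(90/10) + 10^(90/10) = 2.000e+09.
L_total = 10·log₁₀(2.000e+09) = 93.01 dB.

93.0 dB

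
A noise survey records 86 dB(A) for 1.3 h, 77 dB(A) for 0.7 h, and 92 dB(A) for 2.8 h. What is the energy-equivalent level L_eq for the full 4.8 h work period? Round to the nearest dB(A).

90 dB(A)

Weight each interval's intensity by its duration and average over T = 4.8 h:
Σ tᵢ·10^(Lᵢ/10) = 1.3·10^(86/10) + 0.7·10^(77/10) + 2.8·10^(92/10) = 4.990e+09.
L_eq = 10·log₁₀(4.990e+09/4.8) = 90.17 dB(A).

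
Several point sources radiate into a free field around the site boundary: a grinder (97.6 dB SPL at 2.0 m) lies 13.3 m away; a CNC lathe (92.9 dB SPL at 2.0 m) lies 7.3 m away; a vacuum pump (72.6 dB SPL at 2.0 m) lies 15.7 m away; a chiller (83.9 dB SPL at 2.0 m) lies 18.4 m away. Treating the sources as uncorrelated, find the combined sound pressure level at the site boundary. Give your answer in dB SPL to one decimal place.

Propagate each source to the receiver with L = L_ref − 20·log₁₀(r/r_ref), then add intensities.
grinder: 97.6 − 20·log₁₀(13.3/2.0) = 97.6 − 16.46 = 81.14 dB SPL.
CNC lathe: 92.9 − 20·log₁₀(7.3/2.0) = 92.9 − 11.25 = 81.65 dB SPL.
vacuum pump: 72.6 − 20·log₁₀(15.7/2.0) = 72.6 − 17.90 = 54.70 dB SPL.
chiller: 83.9 − 20·log₁₀(18.4/2.0) = 83.9 − 19.28 = 64.62 dB SPL.
Σ 10^(L/10) = 2.797e+08 → L_total = 10·log₁₀(2.797e+08) = 84.47 dB SPL.

84.5 dB SPL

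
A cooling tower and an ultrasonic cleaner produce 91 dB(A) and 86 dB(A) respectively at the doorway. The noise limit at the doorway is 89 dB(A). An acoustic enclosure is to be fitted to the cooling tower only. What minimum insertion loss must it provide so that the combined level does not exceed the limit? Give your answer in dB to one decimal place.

5.0 dB

The untreated sources together contribute 10^(86/10) = 3.981e+08, i.e. 86.00 dB(A).
To meet 89 dB(A) overall, the treated cooling tower may contribute at most 10^(89/10) − 3.981e+08 = 3.962e+08, i.e. 85.98 dB(A).
Required insertion loss = 91 − 85.98 = 5.02 dB.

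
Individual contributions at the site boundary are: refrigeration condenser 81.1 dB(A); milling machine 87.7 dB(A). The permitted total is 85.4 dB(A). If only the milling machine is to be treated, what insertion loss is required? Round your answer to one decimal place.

4.3 dB

Everything except the milling machine sums to 10^(81.1/10) = 1.288e+08 in linear terms, 81.10 dB(A).
The limit corresponds to 10^(85.4/10) = 3.467e+08; subtracting the fixed part leaves 2.179e+08 for the milling machine, i.e. 83.38 dB(A).
Required insertion loss = 87.7 − 83.38 = 4.32 dB.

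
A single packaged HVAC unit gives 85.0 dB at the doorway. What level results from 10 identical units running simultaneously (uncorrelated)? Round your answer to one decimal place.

L_total = L₁ + 10·log₁₀ N for N identical incoherent sources.
L_total = 85.0 + 10·log₁₀(10) = 85.0 + 10.000 = 95.00 dB.

95.0 dB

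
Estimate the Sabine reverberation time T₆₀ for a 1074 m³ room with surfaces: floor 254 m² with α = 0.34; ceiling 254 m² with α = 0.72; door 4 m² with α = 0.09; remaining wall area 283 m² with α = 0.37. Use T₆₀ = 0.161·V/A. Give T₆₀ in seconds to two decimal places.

Summing Sᵢαᵢ: 254·0.34 + 254·0.72 + 4·0.09 + 283·0.37 = 374.31 m².
T₆₀ = 0.161 × 1074 / 374.31 = 0.462 s.

0.46 s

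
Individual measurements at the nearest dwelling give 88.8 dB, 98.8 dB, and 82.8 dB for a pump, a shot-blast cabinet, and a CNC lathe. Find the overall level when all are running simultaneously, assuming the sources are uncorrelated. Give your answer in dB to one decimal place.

99.3 dB

For uncorrelated sources the intensities add, so convert each level to linear form, sum, and take 10·log₁₀ of the total.
Σ 10^(L/10) = 10^(88.8/10) + 10^(98.8/10) + 10^(82.8/10) = 8.535e+09.
L_total = 10·log₁₀(8.535e+09) = 99.31 dB.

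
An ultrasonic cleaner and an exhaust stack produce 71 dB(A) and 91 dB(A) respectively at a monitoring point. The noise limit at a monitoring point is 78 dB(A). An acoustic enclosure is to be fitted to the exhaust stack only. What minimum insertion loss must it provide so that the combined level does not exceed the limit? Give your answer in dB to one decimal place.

Everything except the exhaust stack sums to 10^(71/10) = 1.259e+07 in linear terms, 71.00 dB(A).
To meet 78 dB(A) overall, the treated exhaust stack may contribute at most 10^(78/10) − 1.259e+07 = 5.051e+07, i.e. 77.03 dB(A).
Required insertion loss = 91 − 77.03 = 13.97 dB.

14.0 dB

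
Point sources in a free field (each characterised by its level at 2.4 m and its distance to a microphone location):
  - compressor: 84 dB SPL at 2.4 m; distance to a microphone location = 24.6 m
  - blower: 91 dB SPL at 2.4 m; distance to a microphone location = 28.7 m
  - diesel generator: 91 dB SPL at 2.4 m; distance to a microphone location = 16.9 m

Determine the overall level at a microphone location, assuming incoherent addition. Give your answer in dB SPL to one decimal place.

75.6 dB SPL

Apply inverse-square spreading to bring every level to the receiver, then sum 10^(L/10).
compressor: 84 − 20·log₁₀(24.6/2.4) = 84 − 20.21 = 63.79 dB SPL.
blower: 91 − 20·log₁₀(28.7/2.4) = 91 − 21.55 = 69.45 dB SPL.
diesel generator: 91 − 20·log₁₀(16.9/2.4) = 91 − 16.95 = 74.05 dB SPL.
Σ 10^(L/10) = 3.658e+07 → L_total = 10·log₁₀(3.658e+07) = 75.63 dB SPL.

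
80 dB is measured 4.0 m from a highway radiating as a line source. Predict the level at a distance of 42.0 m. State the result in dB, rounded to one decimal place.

69.8 dB

For a line source, L₂ = L₁ − 10·log₁₀(r₂/r₁).
L₂ = 80 − 10·log₁₀(42.0/4.0) = 80 − 10.212 = 69.79 dB.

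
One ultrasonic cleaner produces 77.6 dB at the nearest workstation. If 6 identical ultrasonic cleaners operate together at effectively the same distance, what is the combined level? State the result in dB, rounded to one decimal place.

85.4 dB

L_total = L₁ + 10·log₁₀ N for N identical incoherent sources.
L_total = 77.6 + 10·log₁₀(6) = 77.6 + 7.782 = 85.38 dB.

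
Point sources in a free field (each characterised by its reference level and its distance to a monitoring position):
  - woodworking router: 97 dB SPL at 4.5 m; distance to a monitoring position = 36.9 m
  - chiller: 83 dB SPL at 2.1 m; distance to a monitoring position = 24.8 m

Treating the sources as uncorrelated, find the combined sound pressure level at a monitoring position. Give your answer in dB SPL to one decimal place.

Propagate each source to the receiver with L = L_ref − 20·log₁₀(r/r_ref), then add intensities.
woodworking router: 97 − 20·log₁₀(36.9/4.5) = 97 − 18.28 = 78.72 dB SPL.
chiller: 83 − 20·log₁₀(24.8/2.1) = 83 − 21.44 = 61.56 dB SPL.
Σ 10^(L/10) = 7.597e+07 → L_total = 10·log₁₀(7.597e+07) = 78.81 dB SPL.

78.8 dB SPL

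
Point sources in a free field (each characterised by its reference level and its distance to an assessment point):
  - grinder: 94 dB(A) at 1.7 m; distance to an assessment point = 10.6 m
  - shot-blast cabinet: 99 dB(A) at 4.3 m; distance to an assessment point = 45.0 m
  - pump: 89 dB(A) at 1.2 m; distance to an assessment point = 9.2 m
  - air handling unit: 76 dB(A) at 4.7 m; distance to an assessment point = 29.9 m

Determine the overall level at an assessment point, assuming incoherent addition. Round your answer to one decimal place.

Apply inverse-square spreading to bring every level to the receiver, then sum 10^(L/10).
grinder: 94 − 20·log₁₀(10.6/1.7) = 94 − 15.90 = 78.10 dB(A).
shot-blast cabinet: 99 − 20·log₁₀(45.0/4.3) = 99 − 20.39 = 78.61 dB(A).
pump: 89 − 20·log₁₀(9.2/1.2) = 89 − 17.69 = 71.31 dB(A).
air handling unit: 76 − 20·log₁₀(29.9/4.7) = 76 − 16.07 = 59.93 dB(A).
Σ 10^(L/10) = 1.516e+08 → L_total = 10·log₁₀(1.516e+08) = 81.81 dB(A).

81.8 dB(A)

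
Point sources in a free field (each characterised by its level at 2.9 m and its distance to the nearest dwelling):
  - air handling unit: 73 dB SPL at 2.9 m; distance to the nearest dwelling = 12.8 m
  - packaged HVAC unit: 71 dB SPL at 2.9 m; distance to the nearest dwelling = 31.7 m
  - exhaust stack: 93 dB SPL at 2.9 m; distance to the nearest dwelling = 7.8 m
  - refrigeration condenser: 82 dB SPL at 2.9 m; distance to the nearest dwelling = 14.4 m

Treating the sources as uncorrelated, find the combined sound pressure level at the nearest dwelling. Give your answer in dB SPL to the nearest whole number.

Propagate each source to the receiver with L = L_ref − 20·log₁₀(r/r_ref), then add intensities.
air handling unit: 73 − 20·log₁₀(12.8/2.9) = 73 − 12.90 = 60.10 dB SPL.
packaged HVAC unit: 71 − 20·log₁₀(31.7/2.9) = 71 − 20.77 = 50.23 dB SPL.
exhaust stack: 93 − 20·log₁₀(7.8/2.9) = 93 − 8.59 = 84.41 dB SPL.
refrigeration condenser: 82 − 20·log₁₀(14.4/2.9) = 82 − 13.92 = 68.08 dB SPL.
Σ 10^(L/10) = 2.834e+08 → L_total = 10·log₁₀(2.834e+08) = 84.52 dB SPL.

85 dB SPL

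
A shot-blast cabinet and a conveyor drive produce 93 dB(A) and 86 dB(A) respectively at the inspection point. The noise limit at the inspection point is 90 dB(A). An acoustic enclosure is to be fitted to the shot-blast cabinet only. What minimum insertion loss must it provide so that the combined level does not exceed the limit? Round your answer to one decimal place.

5.2 dB

Everything except the shot-blast cabinet sums to 10^(86/10) = 3.981e+08 in linear terms, 86.00 dB(A).
The limit corresponds to 10^(90/10) = 1.000e+09; subtracting the fixed part leaves 6.019e+08 for the shot-blast cabinet, i.e. 87.80 dB(A).
Required insertion loss = 93 − 87.80 = 5.20 dB.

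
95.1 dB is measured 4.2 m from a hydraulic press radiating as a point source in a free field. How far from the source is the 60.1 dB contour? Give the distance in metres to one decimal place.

Point-source spreading drops the level by 20·log₁₀(r₂/r₁); inverting, r₂/r₁ = 10^(ΔL/20).
r₂ = 4.2·10^((95.1−60.1)/20) = 4.2·10^(35.0/20) = 236.18 m.

236.2 m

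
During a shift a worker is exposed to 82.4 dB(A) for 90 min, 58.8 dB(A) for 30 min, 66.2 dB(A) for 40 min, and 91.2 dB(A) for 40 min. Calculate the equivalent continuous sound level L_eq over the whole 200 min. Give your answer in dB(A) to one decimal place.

85.4 dB(A)

Weight each interval's intensity by its duration and average over T = 200 min:
Σ tᵢ·10^(Lᵢ/10) = 90·10^(82.4/10) + 30·10^(58.8/10) + 40·10^(66.2/10) + 40·10^(91.2/10) = 6.856e+10.
L_eq = 10·log₁₀(6.856e+10/200) = 85.35 dB(A).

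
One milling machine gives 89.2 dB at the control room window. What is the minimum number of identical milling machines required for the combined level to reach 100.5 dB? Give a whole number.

14

N identical sources give L₁ + 10·log₁₀ N, so require 10·log₁₀ N ≥ 100.5 − 89.2 = 11.3 dB.
N ≥ 10^(11.3/10) = 13.490, so N = 14.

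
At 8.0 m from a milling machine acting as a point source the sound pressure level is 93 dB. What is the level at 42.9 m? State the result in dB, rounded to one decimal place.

Point-source attenuation: ΔL = 20·log₁₀(r₂/r₁) = 20·log₁₀(42.9/8.0) = 14.587 dB.
L₂ = 93 − 20·log₁₀(42.9/8.0) = 93 − 14.587 = 78.41 dB.

78.4 dB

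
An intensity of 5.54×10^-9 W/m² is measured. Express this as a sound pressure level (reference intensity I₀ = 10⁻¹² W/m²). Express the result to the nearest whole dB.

L = 10·log₁₀(I/I₀) = 10·log₁₀(5.54×10^-9/10⁻¹²) = 10·log₁₀(5.54×10^3).
L = 10·(0.7435 + 3) = 37.44 dB.

37 dB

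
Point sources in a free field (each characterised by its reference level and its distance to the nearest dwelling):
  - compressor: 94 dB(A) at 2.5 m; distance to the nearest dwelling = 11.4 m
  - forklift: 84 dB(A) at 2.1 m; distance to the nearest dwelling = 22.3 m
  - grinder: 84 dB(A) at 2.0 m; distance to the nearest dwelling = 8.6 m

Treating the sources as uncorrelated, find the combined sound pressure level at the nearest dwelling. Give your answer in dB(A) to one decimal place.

Propagate each source to the receiver with L = L_ref − 20·log₁₀(r/r_ref), then add intensities.
compressor: 94 − 20·log₁₀(11.4/2.5) = 94 − 13.18 = 80.82 dB(A).
forklift: 84 − 20·log₁₀(22.3/2.1) = 84 − 20.52 = 63.48 dB(A).
grinder: 84 − 20·log₁₀(8.6/2.0) = 84 − 12.67 = 71.33 dB(A).
Σ 10^(L/10) = 1.366e+08 → L_total = 10·log₁₀(1.366e+08) = 81.35 dB(A).

81.4 dB(A)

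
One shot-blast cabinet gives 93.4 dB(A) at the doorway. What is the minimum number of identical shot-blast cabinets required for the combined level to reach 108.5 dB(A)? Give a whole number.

Need L₁ + 10·log₁₀ N ≥ 108.5, i.e. log₁₀ N ≥ 1.51.
N ≥ 10^(15.1/10) = 32.359, so N = 33.

33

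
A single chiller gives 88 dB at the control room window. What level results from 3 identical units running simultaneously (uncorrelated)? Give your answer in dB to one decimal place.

92.8 dB

N identical incoherent sources raise the level by 10·log₁₀ N.
L_total = 88 + 10·log₁₀(3) = 88 + 4.771 = 92.77 dB.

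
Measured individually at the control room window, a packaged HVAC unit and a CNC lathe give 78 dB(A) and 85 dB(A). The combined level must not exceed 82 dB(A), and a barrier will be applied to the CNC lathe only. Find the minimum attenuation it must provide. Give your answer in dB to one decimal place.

Everything except the CNC lathe sums to 10^(78/10) = 6.310e+07 in linear terms, 78.00 dB(A).
To meet 82 dB(A) overall, the treated CNC lathe may contribute at most 10^(82/10) − 6.310e+07 = 9.539e+07, i.e. 79.80 dB(A).
So the CNC lathe must be reduced from 85 to 79.80 dB(A): IL = 5.20 dB.

5.2 dB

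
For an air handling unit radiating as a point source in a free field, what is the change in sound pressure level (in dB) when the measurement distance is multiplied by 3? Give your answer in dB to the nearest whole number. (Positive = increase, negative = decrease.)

A point source loses 6 dB per doubling of distance; generally ΔL = −20·log₁₀(r₂/r₁).
ΔL = −20·log₁₀(3) = -9.54 dB.

-10 dB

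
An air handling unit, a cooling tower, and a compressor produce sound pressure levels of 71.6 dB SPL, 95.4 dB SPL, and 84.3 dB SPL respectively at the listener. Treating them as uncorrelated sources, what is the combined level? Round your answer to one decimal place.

Incoherent sources combine by intensity addition: L_total = 10·log₁₀(Σ 10^(L_i/10)).
Σ 10^(L/10) = 10^(71.6/10) + 10^(95.4/10) + 10^(84.3/10) = 3.751e+09.
L_total = 10·log₁₀(3.751e+09) = 95.74 dB SPL.

95.7 dB SPL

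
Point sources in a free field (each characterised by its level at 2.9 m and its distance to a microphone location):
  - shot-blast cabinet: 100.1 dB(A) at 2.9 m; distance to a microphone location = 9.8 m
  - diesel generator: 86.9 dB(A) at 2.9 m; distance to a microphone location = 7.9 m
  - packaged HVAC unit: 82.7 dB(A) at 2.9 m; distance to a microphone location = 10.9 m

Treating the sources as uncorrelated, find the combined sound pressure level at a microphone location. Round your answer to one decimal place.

Propagate each source to the receiver with L = L_ref − 20·log₁₀(r/r_ref), then add intensities.
shot-blast cabinet: 100.1 − 20·log₁₀(9.8/2.9) = 100.1 − 10.58 = 89.52 dB(A).
diesel generator: 86.9 − 20·log₁₀(7.9/2.9) = 86.9 − 8.70 = 78.20 dB(A).
packaged HVAC unit: 82.7 − 20·log₁₀(10.9/2.9) = 82.7 − 11.50 = 71.20 dB(A).
Σ 10^(L/10) = 9.753e+08 → L_total = 10·log₁₀(9.753e+08) = 89.89 dB(A).

89.9 dB(A)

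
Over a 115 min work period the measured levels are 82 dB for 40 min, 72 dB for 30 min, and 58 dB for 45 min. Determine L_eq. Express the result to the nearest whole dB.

The energy average is taken in the linear domain: L_eq = 10·log₁₀[(Σ tᵢ·10^(Lᵢ/10))/T], T = 115 min.
Σ tᵢ·10^(Lᵢ/10) = 40·10^(82/10) + 30·10^(72/10) + 45·10^(58/10) = 6.843e+09.
L_eq = 10·log₁₀(6.843e+09/115) = 77.75 dB.

78 dB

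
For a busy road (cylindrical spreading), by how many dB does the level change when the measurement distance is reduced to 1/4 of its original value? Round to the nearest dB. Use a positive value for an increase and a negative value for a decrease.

Line-source spreading: ΔL = −10·log₁₀(r₂/r₁).
ΔL = −10·log₁₀(0.25) = +6.02 dB.

+6 dB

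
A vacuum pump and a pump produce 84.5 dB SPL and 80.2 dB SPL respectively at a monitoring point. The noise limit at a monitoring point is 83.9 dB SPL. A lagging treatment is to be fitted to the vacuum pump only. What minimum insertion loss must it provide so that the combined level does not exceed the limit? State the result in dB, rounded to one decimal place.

Everything except the vacuum pump sums to 10^(80.2/10) = 1.047e+08 in linear terms, 80.20 dB SPL.
To meet 83.9 dB SPL overall, the treated vacuum pump may contribute at most 10^(83.9/10) − 1.047e+08 = 1.408e+08, i.e. 81.48 dB SPL.
So the vacuum pump must be reduced from 84.5 to 81.48 dB SPL: IL = 3.02 dB.

3.0 dB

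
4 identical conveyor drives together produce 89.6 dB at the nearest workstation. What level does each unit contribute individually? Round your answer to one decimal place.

83.6 dB

4 equal contributions raise the level by 10·log₁₀ 4 = 6.021 dB, so each unit alone gives 89.6 − 6.021.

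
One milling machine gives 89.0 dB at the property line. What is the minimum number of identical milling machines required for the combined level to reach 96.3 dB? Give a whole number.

6

Need L₁ + 10·log₁₀ N ≥ 96.3, i.e. log₁₀ N ≥ 0.73.
N ≥ 10^(7.3/10) = 5.370, so N = 6.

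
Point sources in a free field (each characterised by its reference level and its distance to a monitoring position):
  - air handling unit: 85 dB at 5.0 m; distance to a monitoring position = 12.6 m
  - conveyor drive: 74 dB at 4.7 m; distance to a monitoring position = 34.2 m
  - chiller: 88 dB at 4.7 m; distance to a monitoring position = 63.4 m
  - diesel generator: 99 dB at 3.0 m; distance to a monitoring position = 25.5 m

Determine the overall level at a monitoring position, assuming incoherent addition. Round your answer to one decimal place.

Apply inverse-square spreading to bring every level to the receiver, then sum 10^(L/10).
air handling unit: 85 − 20·log₁₀(12.6/5.0) = 85 − 8.03 = 76.97 dB.
conveyor drive: 74 − 20·log₁₀(34.2/4.7) = 74 − 17.24 = 56.76 dB.
chiller: 88 − 20·log₁₀(63.4/4.7) = 88 − 22.60 = 65.40 dB.
diesel generator: 99 − 20·log₁₀(25.5/3.0) = 99 − 18.59 = 80.41 dB.
Σ 10^(L/10) = 1.637e+08 → L_total = 10·log₁₀(1.637e+08) = 82.14 dB.

82.1 dB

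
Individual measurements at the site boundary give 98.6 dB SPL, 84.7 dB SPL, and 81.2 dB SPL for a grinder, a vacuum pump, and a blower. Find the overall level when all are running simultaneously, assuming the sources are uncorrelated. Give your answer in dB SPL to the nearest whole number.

99 dB SPL

Incoherent sources combine by intensity addition: L_total = 10·log₁₀(Σ 10^(L_i/10)).
Σ 10^(L/10) = 10^(98.6/10) + 10^(84.7/10) + 10^(81.2/10) = 7.671e+09.
L_total = 10·log₁₀(7.671e+09) = 98.85 dB SPL.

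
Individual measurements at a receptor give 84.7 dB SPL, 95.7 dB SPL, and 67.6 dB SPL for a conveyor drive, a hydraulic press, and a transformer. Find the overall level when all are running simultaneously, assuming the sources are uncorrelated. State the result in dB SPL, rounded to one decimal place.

96.0 dB SPL

For uncorrelated sources the intensities add, so convert each level to linear form, sum, and take 10·log₁₀ of the total.
Σ 10^(L/10) = 10^(84.7/10) + 10^(95.7/10) + 10^(67.6/10) = 4.016e+09.
L_total = 10·log₁₀(4.016e+09) = 96.04 dB SPL.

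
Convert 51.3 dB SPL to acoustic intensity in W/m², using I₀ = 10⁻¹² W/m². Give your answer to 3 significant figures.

L = 10·log₁₀(I/I₀) ⇒ I = I₀·10^(L/10) = 10⁻¹² × 10^5.13.

1.35e-07 W/m²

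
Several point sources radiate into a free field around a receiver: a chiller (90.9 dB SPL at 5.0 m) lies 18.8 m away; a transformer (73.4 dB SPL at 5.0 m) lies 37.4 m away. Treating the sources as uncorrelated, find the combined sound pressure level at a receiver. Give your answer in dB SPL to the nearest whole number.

Propagate each source to the receiver with L = L_ref − 20·log₁₀(r/r_ref), then add intensities.
chiller: 90.9 − 20·log₁₀(18.8/5.0) = 90.9 − 11.50 = 79.40 dB SPL.
transformer: 73.4 − 20·log₁₀(37.4/5.0) = 73.4 − 17.48 = 55.92 dB SPL.
Σ 10^(L/10) = 8.741e+07 → L_total = 10·log₁₀(8.741e+07) = 79.42 dB SPL.

79 dB SPL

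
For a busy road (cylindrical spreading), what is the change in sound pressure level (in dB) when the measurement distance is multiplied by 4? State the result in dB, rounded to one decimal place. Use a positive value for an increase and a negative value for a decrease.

Line-source spreading: ΔL = −10·log₁₀(r₂/r₁).
ΔL = −10·log₁₀(4) = -6.02 dB.

-6.0 dB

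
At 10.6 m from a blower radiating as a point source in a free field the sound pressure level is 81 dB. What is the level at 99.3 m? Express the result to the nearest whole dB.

For a point source, L₂ = L₁ − 20·log₁₀(r₂/r₁).
L₂ = 81 − 20·log₁₀(99.3/10.6) = 81 − 19.433 = 61.57 dB.

62 dB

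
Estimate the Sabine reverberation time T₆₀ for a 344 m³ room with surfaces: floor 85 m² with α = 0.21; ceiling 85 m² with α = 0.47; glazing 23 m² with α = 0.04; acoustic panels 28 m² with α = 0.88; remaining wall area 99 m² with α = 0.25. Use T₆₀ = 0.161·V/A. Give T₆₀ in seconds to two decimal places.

A = Σ Sᵢαᵢ = 85·0.21 + 85·0.47 + 23·0.04 + 28·0.88 + 99·0.25 = 108.11 m².
T₆₀ = 0.161·V/A = 0.161·344/108.11 = 0.512 s.

0.51 s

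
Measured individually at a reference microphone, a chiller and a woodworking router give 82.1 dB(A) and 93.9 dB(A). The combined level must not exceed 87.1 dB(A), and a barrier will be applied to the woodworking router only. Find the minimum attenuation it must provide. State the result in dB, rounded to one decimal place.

The untreated sources together contribute 10^(82.1/10) = 1.622e+08, i.e. 82.10 dB(A).
The limit corresponds to 10^(87.1/10) = 5.129e+08; subtracting the fixed part leaves 3.507e+08 for the woodworking router, i.e. 85.45 dB(A).
Required insertion loss = 93.9 − 85.45 = 8.45 dB.

8.5 dB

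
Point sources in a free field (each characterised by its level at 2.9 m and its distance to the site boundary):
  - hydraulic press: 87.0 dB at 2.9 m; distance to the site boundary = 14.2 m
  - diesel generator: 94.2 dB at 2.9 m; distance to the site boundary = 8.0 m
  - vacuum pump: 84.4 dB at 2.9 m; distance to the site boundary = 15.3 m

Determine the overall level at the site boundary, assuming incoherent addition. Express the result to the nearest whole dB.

86 dB

First find each source's level at the receiver (point-source: −20·log₁₀(r/r_ref)), then combine on an intensity basis.
hydraulic press: 87.0 − 20·log₁₀(14.2/2.9) = 87.0 − 13.80 = 73.20 dB.
diesel generator: 94.2 − 20·log₁₀(8.0/2.9) = 94.2 − 8.81 = 85.39 dB.
vacuum pump: 84.4 − 20·log₁₀(15.3/2.9) = 84.4 − 14.45 = 69.95 dB.
Σ 10^(L/10) = 3.764e+08 → L_total = 10·log₁₀(3.764e+08) = 85.76 dB.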